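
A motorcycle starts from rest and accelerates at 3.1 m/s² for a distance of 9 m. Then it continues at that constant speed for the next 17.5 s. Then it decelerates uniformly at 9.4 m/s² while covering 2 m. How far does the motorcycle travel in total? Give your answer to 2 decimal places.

Phase 1 (accelerating): v₀ = 0 m/s, a = 3.1 m/s².
v² = v₀² + 2aΔx = 0² + 2·3.1·9 = 55.8 → v = 7.47 m/s
t = (v − v₀)/a = (7.47 − 0)/3.1 = 2.41 s

Phase 2 (constant speed): v₀ = 7.47 m/s, a = 0 m/s².
v = v₀ + at = 7.47 + (0)(17.5) = 7.47 m/s
Δx = v₀t + ½at² = 7.47·17.5 + 0.5·0·17.5² = 131 m

Phase 3 (decelerating): v₀ = 7.47 m/s, a = -9.4 m/s².
v² = v₀² + 2aΔx = 7.47² + 2·-9.4·2 = 18.2 → v = 4.27 m/s
t = (v − v₀)/a = (4.27 − 7.47)/-9.4 = 0.341 s
Total distance = 9.00 + 131 + 2.00 = 142 m

141.72 m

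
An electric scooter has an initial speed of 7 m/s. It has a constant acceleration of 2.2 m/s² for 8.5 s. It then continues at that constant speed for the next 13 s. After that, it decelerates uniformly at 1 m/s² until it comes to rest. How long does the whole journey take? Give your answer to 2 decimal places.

Phase 1 (accelerating): v₀ = 7.00 m/s, a = 2.2 m/s².
v = v₀ + at = 7.00 + (2.2)(8.5) = 25.7 m/s
Δx = v₀t + ½at² = 7.00·8.5 + 0.5·2.2·8.5² = 139 m

Phase 2 (constant speed): v₀ = 25.7 m/s, a = 0 m/s².
v = v₀ + at = 25.7 + (0)(13) = 25.7 m/s
Δx = v₀t + ½at² = 25.7·13 + 0.5·0·13² = 334 m

Phase 3 (decelerating): v₀ = 25.7 m/s, a = -1 m/s².
v = v₀ + at → t = (0 − 25.7) / -1 = 25.7 s
v² = v₀² + 2aΔx → Δx = (0² − 25.7²)/(2·-1) = 330 m
Total time = 8.50 + 13.0 + 25.7 = 47.2 s

47.20 s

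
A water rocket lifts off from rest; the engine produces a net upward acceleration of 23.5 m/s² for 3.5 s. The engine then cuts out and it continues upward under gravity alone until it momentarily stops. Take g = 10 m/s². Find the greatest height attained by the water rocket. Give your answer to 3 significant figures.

Phase 1 (powered ascent): v₀ = 0 m/s, a = 23.5 m/s².
v = v₀ + at = 0 + (23.5)(3.5) = 82.2 m/s
Δx = v₀t + ½at² = 0·3.5 + 0.5·23.5·3.5² = 144 m

Phase 2 (coasting upward): v₀ = 82.2 m/s, a = -10 m/s².
v = v₀ + at → t = (0 − 82.2) / -10 = 8.22 s
v² = v₀² + 2aΔx → Δx = (0² − 82.2²)/(2·-10) = 338 m
Maximum height = 144 + 338 = 482 m

482 m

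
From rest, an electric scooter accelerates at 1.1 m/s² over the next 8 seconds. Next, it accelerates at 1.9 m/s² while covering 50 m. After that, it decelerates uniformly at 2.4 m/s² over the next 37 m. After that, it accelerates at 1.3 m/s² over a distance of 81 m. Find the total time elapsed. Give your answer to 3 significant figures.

Phase 1 (accelerating): v₀ = 0 m/s, a = 1.1 m/s².
v = v₀ + at = 0 + (1.1)(8) = 8.80 m/s
Δx = v₀t + ½at² = 0·8 + 0.5·1.1·8² = 35.2 m

Phase 2 (accelerating): v₀ = 8.80 m/s, a = 1.9 m/s².
v² = v₀² + 2aΔx = 8.80² + 2·1.9·50 = 267 → v = 16.4 m/s
t = (v − v₀)/a = (16.4 − 8.80)/1.9 = 3.98 s

Phase 3 (decelerating): v₀ = 16.4 m/s, a = -2.4 m/s².
v² = v₀² + 2aΔx = 16.4² + 2·-2.4·37 = 89.8 → v = 9.48 m/s
t = (v − v₀)/a = (9.48 − 16.4)/-2.4 = 2.86 s

Phase 4 (accelerating): v₀ = 9.48 m/s, a = 1.3 m/s².
v² = v₀² + 2aΔx = 9.48² + 2·1.3·81 = 300 → v = 17.3 m/s
t = (v − v₀)/a = (17.3 − 9.48)/1.3 = 6.04 s
Total time = 8.00 + 3.98 + 2.86 + 6.04 = 20.9 s

20.9 s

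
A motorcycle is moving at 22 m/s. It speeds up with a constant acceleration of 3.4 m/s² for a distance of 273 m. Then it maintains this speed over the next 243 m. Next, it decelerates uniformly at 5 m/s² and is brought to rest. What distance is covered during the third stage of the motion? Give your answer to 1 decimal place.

Phase 1 (accelerating): v₀ = 22.0 m/s, a = 3.4 m/s².
v² = v₀² + 2aΔx = 22.0² + 2·3.4·273 = 2340 → v = 48.4 m/s
t = (v − v₀)/a = (48.4 − 22.0)/3.4 = 7.76 s

Phase 2 (constant speed): v₀ = 48.4 m/s, a = 0 m/s².
Constant speed: t = d/v = 243/48.4 = 5.02 s

Phase 3 (decelerating): v₀ = 48.4 m/s, a = -5 m/s².
v = v₀ + at → t = (0 − 48.4) / -5 = 9.68 s
v² = v₀² + 2aΔx → Δx = (0² − 48.4²)/(2·-5) = 234 m
Distance in phase 3 = 234 m

234.0 m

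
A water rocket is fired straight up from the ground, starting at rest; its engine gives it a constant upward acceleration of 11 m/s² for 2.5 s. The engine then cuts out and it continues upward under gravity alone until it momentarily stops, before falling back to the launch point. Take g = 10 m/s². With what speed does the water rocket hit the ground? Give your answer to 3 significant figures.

38.0 m/s

Phase 1 (powered ascent): v₀ = 0 m/s, a = 11 m/s².
v = v₀ + at = 0 + (11)(2.5) = 27.5 m/s
Δx = v₀t + ½at² = 0·2.5 + 0.5·11·2.5² = 34.4 m

Phase 2 (coasting upward): v₀ = 27.5 m/s, a = -10 m/s².
v = v₀ + at → t = (0 − 27.5) / -10 = 2.75 s
v² = v₀² + 2aΔx → Δx = (0² − 27.5²)/(2·-10) = 37.8 m

Phase 3 (free fall): v₀ = 0 m/s, a = -10 m/s².
Falls 72.2 m from rest: t = √(2·72.2/10) = 3.80 s; v = g·t = 38.0 m/s.
Impact speed = 38.0 m/s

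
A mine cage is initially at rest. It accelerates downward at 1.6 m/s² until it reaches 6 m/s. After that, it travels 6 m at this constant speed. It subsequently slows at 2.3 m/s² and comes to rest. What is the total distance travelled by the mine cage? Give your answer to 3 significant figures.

25.1 m

Phase 1 (accelerating): v₀ = 0 m/s, a = 1.6 m/s².
v = v₀ + at → t = (6 − 0) / 1.6 = 3.75 s
v² = v₀² + 2aΔx → Δx = (6² − 0²)/(2·1.6) = 11.2 m

Phase 2 (constant speed): v₀ = 6.00 m/s, a = 0 m/s².
Constant speed: t = d/v = 6/6.00 = 1.00 s

Phase 3 (decelerating): v₀ = 6.00 m/s, a = -2.3 m/s².
v = v₀ + at → t = (0 − 6.00) / -2.3 = 2.61 s
v² = v₀² + 2aΔx → Δx = (0² − 6.00²)/(2·-2.3) = 7.83 m
Total distance = 11.2 + 6.00 + 7.83 = 25.1 m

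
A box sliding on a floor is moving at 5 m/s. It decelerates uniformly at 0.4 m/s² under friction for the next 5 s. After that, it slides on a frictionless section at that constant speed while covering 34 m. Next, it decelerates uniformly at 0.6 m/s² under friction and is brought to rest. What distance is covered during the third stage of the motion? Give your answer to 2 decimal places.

7.50 m

Phase 1 (decelerating): v₀ = 5.00 m/s, a = -0.4 m/s².
v = v₀ + at = 5.00 + (-0.4)(5) = 3.00 m/s
Δx = v₀t + ½at² = 5.00·5 + 0.5·-0.4·5² = 20.0 m

Phase 2 (constant speed): v₀ = 3.00 m/s, a = 0 m/s².
Constant speed: t = d/v = 34/3.00 = 11.3 s

Phase 3 (decelerating): v₀ = 3.00 m/s, a = -0.6 m/s².
v = v₀ + at → t = (0 − 3.00) / -0.6 = 5.00 s
v² = v₀² + 2aΔx → Δx = (0² − 3.00²)/(2·-0.6) = 7.50 m
Distance in phase 3 = 7.50 m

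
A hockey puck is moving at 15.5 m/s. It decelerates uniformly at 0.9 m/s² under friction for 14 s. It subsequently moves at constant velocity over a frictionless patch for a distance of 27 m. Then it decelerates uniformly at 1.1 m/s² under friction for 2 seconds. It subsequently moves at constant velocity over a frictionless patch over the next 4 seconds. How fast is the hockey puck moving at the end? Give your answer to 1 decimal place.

Phase 1 (decelerating): v₀ = 15.5 m/s, a = -0.9 m/s².
v = v₀ + at = 15.5 + (-0.9)(14) = 2.90 m/s
Δx = v₀t + ½at² = 15.5·14 + 0.5·-0.9·14² = 129 m

Phase 2 (constant speed): v₀ = 2.90 m/s, a = 0 m/s².
Constant speed: t = d/v = 27/2.90 = 9.31 s

Phase 3 (decelerating): v₀ = 2.90 m/s, a = -1.1 m/s².
v = v₀ + at = 2.90 + (-1.1)(2) = 0.700 m/s
Δx = v₀t + ½at² = 2.90·2 + 0.5·-1.1·2² = 3.60 m

Phase 4 (constant speed): v₀ = 0.700 m/s, a = 0 m/s².
v = v₀ + at = 0.700 + (0)(4) = 0.700 m/s
Δx = v₀t + ½at² = 0.700·4 + 0.5·0·4² = 2.80 m
Final speed = 0.700 m/s

0.7 m/s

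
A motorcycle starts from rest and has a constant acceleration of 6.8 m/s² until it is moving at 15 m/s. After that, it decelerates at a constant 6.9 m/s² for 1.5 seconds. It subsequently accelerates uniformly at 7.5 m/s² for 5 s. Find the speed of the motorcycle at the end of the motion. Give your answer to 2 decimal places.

42.15 m/s

Phase 1 (accelerating): v₀ = 0 m/s, a = 6.8 m/s².
v = v₀ + at → t = (15 − 0) / 6.8 = 2.21 s
v² = v₀² + 2aΔx → Δx = (15² − 0²)/(2·6.8) = 16.5 m

Phase 2 (decelerating): v₀ = 15.0 m/s, a = -6.9 m/s².
v = v₀ + at = 15.0 + (-6.9)(1.5) = 4.65 m/s
Δx = v₀t + ½at² = 15.0·1.5 + 0.5·-6.9·1.5² = 14.7 m

Phase 3 (accelerating): v₀ = 4.65 m/s, a = 7.5 m/s².
v = v₀ + at = 4.65 + (7.5)(5) = 42.1 m/s
Δx = v₀t + ½at² = 4.65·5 + 0.5·7.5·5² = 117 m
Final speed = 42.1 m/s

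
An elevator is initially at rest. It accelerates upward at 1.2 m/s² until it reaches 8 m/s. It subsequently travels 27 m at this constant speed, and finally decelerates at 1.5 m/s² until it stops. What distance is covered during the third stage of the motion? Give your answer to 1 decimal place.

21.3 m

Phase 1 (accelerating): v₀ = 0 m/s, a = 1.2 m/s².
v = v₀ + at → t = (8 − 0) / 1.2 = 6.67 s
v² = v₀² + 2aΔx → Δx = (8² − 0²)/(2·1.2) = 26.7 m

Phase 2 (constant speed): v₀ = 8.00 m/s, a = 0 m/s².
Constant speed: t = d/v = 27/8.00 = 3.38 s

Phase 3 (decelerating): v₀ = 8.00 m/s, a = -1.5 m/s².
v = v₀ + at → t = (0 − 8.00) / -1.5 = 5.33 s
v² = v₀² + 2aΔx → Δx = (0² − 8.00²)/(2·-1.5) = 21.3 m
Distance in phase 3 = 21.3 m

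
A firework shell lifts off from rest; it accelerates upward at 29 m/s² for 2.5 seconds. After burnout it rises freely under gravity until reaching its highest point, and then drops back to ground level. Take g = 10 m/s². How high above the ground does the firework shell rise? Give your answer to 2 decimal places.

Phase 1 (powered ascent): v₀ = 0 m/s, a = 29 m/s².
v = v₀ + at = 0 + (29)(2.5) = 72.5 m/s
Δx = v₀t + ½at² = 0·2.5 + 0.5·29·2.5² = 90.6 m

Phase 2 (coasting upward): v₀ = 72.5 m/s, a = -10 m/s².
v = v₀ + at → t = (0 − 72.5) / -10 = 7.25 s
v² = v₀² + 2aΔx → Δx = (0² − 72.5²)/(2·-10) = 263 m
Maximum height = 90.6 + 263 = 353 m

353.44 m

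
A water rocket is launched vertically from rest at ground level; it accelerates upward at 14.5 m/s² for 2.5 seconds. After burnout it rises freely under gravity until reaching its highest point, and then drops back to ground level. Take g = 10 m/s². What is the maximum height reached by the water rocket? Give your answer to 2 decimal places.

Phase 1 (powered ascent): v₀ = 0 m/s, a = 14.5 m/s².
v = v₀ + at = 0 + (14.5)(2.5) = 36.2 m/s
Δx = v₀t + ½at² = 0·2.5 + 0.5·14.5·2.5² = 45.3 m

Phase 2 (coasting upward): v₀ = 36.2 m/s, a = -10 m/s².
v = v₀ + at → t = (0 − 36.2) / -10 = 3.62 s
v² = v₀² + 2aΔx → Δx = (0² − 36.2²)/(2·-10) = 65.7 m
Maximum height = 45.3 + 65.7 = 111 m

111.02 m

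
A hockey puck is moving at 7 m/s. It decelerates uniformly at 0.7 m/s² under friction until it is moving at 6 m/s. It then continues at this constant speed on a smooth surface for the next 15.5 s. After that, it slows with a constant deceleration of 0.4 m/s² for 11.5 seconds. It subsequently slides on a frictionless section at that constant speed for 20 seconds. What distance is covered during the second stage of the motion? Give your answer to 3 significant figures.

93.0 m

Phase 1 (decelerating): v₀ = 7.00 m/s, a = -0.7 m/s².
v = v₀ + at → t = (6 − 7.00) / -0.7 = 1.43 s
v² = v₀² + 2aΔx → Δx = (6² − 7.00²)/(2·-0.7) = 9.29 m

Phase 2 (constant speed): v₀ = 6.00 m/s, a = 0 m/s².
v = v₀ + at = 6.00 + (0)(15.5) = 6.00 m/s
Δx = v₀t + ½at² = 6.00·15.5 + 0.5·0·15.5² = 93.0 m
Distance in phase 2 = 93.0 m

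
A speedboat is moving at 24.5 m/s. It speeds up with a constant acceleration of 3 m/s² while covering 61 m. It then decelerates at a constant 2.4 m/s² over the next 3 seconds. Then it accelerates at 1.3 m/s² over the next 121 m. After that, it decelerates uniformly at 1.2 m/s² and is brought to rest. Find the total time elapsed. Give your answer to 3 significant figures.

34.5 s

Phase 1 (accelerating): v₀ = 24.5 m/s, a = 3 m/s².
v² = v₀² + 2aΔx = 24.5² + 2·3·61 = 966 → v = 31.1 m/s
t = (v − v₀)/a = (31.1 − 24.5)/3 = 2.19 s

Phase 2 (decelerating): v₀ = 31.1 m/s, a = -2.4 m/s².
v = v₀ + at = 31.1 + (-2.4)(3) = 23.9 m/s
Δx = v₀t + ½at² = 31.1·3 + 0.5·-2.4·3² = 82.5 m

Phase 3 (accelerating): v₀ = 23.9 m/s, a = 1.3 m/s².
v² = v₀² + 2aΔx = 23.9² + 2·1.3·121 = 885 → v = 29.8 m/s
t = (v − v₀)/a = (29.8 − 23.9)/1.3 = 4.51 s

Phase 4 (decelerating): v₀ = 29.8 m/s, a = -1.2 m/s².
v = v₀ + at → t = (0 − 29.8) / -1.2 = 24.8 s
v² = v₀² + 2aΔx → Δx = (0² − 29.8²)/(2·-1.2) = 369 m
Total time = 2.19 + 3.00 + 4.51 + 24.8 = 34.5 s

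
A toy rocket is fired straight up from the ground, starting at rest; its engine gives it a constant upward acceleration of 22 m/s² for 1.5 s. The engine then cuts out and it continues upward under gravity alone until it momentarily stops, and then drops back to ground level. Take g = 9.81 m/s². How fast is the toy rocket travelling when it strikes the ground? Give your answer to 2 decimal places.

39.68 m/s

Phase 1 (powered ascent): v₀ = 0 m/s, a = 22 m/s².
v = v₀ + at = 0 + (22)(1.5) = 33.0 m/s
Δx = v₀t + ½at² = 0·1.5 + 0.5·22·1.5² = 24.8 m

Phase 2 (coasting upward): v₀ = 33.0 m/s, a = -9.81 m/s².
v = v₀ + at → t = (0 − 33.0) / -9.81 = 3.36 s
v² = v₀² + 2aΔx → Δx = (0² − 33.0²)/(2·-9.81) = 55.5 m

Phase 3 (free fall): v₀ = 0 m/s, a = -9.81 m/s².
Falls 80.3 m from rest: t = √(2·80.3/9.81) = 4.04 s; v = g·t = 39.7 m/s.
Impact speed = 39.7 m/s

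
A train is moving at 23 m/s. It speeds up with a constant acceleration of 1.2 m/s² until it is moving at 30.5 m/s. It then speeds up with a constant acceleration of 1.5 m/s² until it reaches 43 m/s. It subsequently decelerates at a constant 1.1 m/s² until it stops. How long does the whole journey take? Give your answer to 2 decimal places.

Phase 1 (accelerating): v₀ = 23.0 m/s, a = 1.2 m/s².
v = v₀ + at → t = (30.5 − 23.0) / 1.2 = 6.25 s
v² = v₀² + 2aΔx → Δx = (30.5² − 23.0²)/(2·1.2) = 167 m

Phase 2 (accelerating): v₀ = 30.5 m/s, a = 1.5 m/s².
v = v₀ + at → t = (43 − 30.5) / 1.5 = 8.33 s
v² = v₀² + 2aΔx → Δx = (43² − 30.5²)/(2·1.5) = 306 m

Phase 3 (decelerating): v₀ = 43.0 m/s, a = -1.1 m/s².
v = v₀ + at → t = (0 − 43.0) / -1.1 = 39.1 s
v² = v₀² + 2aΔx → Δx = (0² − 43.0²)/(2·-1.1) = 840 m
Total time = 6.25 + 8.33 + 39.1 = 53.7 s

53.67 s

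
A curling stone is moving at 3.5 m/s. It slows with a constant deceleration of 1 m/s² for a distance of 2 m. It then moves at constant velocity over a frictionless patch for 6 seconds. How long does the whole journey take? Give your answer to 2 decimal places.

Phase 1 (decelerating): v₀ = 3.50 m/s, a = -1 m/s².
v² = v₀² + 2aΔx = 3.50² + 2·-1·2 = 8.25 → v = 2.87 m/s
t = (v − v₀)/a = (2.87 − 3.50)/-1 = 0.628 s

Phase 2 (constant speed): v₀ = 2.87 m/s, a = 0 m/s².
v = v₀ + at = 2.87 + (0)(6) = 2.87 m/s
Δx = v₀t + ½at² = 2.87·6 + 0.5·0·6² = 17.2 m
Total time = 0.628 + 6.00 = 6.63 s

6.63 s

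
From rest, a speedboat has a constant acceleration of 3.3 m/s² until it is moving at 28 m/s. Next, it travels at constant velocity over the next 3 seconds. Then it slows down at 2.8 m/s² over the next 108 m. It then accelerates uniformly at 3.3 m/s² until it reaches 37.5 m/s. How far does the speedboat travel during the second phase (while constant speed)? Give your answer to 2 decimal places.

84.00 m

Phase 1 (accelerating): v₀ = 0 m/s, a = 3.3 m/s².
v = v₀ + at → t = (28 − 0) / 3.3 = 8.48 s
v² = v₀² + 2aΔx → Δx = (28² − 0²)/(2·3.3) = 119 m

Phase 2 (constant speed): v₀ = 28.0 m/s, a = 0 m/s².
v = v₀ + at = 28.0 + (0)(3) = 28.0 m/s
Δx = v₀t + ½at² = 28.0·3 + 0.5·0·3² = 84.0 m
Distance in phase 2 = 84.0 m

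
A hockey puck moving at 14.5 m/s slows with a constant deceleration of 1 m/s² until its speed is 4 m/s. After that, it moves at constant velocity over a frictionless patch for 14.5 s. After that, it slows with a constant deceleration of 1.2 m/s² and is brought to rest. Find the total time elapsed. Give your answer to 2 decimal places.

Phase 1 (decelerating): v₀ = 14.5 m/s, a = -1 m/s².
v = v₀ + at → t = (4 − 14.5) / -1 = 10.5 s
v² = v₀² + 2aΔx → Δx = (4² − 14.5²)/(2·-1) = 97.1 m

Phase 2 (constant speed): v₀ = 4.00 m/s, a = 0 m/s².
v = v₀ + at = 4.00 + (0)(14.5) = 4.00 m/s
Δx = v₀t + ½at² = 4.00·14.5 + 0.5·0·14.5² = 58.0 m

Phase 3 (decelerating): v₀ = 4.00 m/s, a = -1.2 m/s².
v = v₀ + at → t = (0 − 4.00) / -1.2 = 3.33 s
v² = v₀² + 2aΔx → Δx = (0² − 4.00²)/(2·-1.2) = 6.67 m
Total time = 10.5 + 14.5 + 3.33 = 28.3 s

28.33 s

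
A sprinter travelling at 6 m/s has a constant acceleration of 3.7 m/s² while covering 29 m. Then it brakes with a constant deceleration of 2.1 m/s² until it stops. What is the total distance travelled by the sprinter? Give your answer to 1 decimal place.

88.7 m

Phase 1 (accelerating): v₀ = 6.00 m/s, a = 3.7 m/s².
v² = v₀² + 2aΔx = 6.00² + 2·3.7·29 = 251 → v = 15.8 m/s
t = (v − v₀)/a = (15.8 − 6.00)/3.7 = 2.66 s

Phase 2 (decelerating): v₀ = 15.8 m/s, a = -2.1 m/s².
v = v₀ + at → t = (0 − 15.8) / -2.1 = 7.54 s
v² = v₀² + 2aΔx → Δx = (0² − 15.8²)/(2·-2.1) = 59.7 m
Total distance = 29.0 + 59.7 = 88.7 m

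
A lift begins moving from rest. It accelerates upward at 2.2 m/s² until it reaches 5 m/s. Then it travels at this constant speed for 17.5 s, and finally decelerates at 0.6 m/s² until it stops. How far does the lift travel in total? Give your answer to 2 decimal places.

Phase 1 (accelerating): v₀ = 0 m/s, a = 2.2 m/s².
v = v₀ + at → t = (5 − 0) / 2.2 = 2.27 s
v² = v₀² + 2aΔx → Δx = (5² − 0²)/(2·2.2) = 5.68 m

Phase 2 (constant speed): v₀ = 5.00 m/s, a = 0 m/s².
v = v₀ + at = 5.00 + (0)(17.5) = 5.00 m/s
Δx = v₀t + ½at² = 5.00·17.5 + 0.5·0·17.5² = 87.5 m

Phase 3 (decelerating): v₀ = 5.00 m/s, a = -0.6 m/s².
v = v₀ + at → t = (0 − 5.00) / -0.6 = 8.33 s
v² = v₀² + 2aΔx → Δx = (0² − 5.00²)/(2·-0.6) = 20.8 m
Total distance = 5.68 + 87.5 + 20.8 = 114 m

114.02 m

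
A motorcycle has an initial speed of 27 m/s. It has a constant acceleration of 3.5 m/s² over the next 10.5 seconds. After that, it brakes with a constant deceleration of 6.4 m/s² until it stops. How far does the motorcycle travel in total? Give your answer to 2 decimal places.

793.94 m

Phase 1 (accelerating): v₀ = 27.0 m/s, a = 3.5 m/s².
v = v₀ + at = 27.0 + (3.5)(10.5) = 63.8 m/s
Δx = v₀t + ½at² = 27.0·10.5 + 0.5·3.5·10.5² = 476 m

Phase 2 (decelerating): v₀ = 63.8 m/s, a = -6.4 m/s².
v = v₀ + at → t = (0 − 63.8) / -6.4 = 9.96 s
v² = v₀² + 2aΔx → Δx = (0² − 63.8²)/(2·-6.4) = 318 m
Total distance = 476 + 318 = 794 m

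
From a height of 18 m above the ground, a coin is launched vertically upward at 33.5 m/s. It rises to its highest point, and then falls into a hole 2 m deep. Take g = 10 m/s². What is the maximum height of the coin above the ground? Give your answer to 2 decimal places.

Phase 1 (rising): v₀ = 33.5 m/s, a = -10 m/s².
v = v₀ + at → t = (0 − 33.5) / -10 = 3.35 s
v² = v₀² + 2aΔx → Δx = (0² − 33.5²)/(2·-10) = 56.1 m
Maximum height = 18 + 56.1 = 74.1 m

74.11 m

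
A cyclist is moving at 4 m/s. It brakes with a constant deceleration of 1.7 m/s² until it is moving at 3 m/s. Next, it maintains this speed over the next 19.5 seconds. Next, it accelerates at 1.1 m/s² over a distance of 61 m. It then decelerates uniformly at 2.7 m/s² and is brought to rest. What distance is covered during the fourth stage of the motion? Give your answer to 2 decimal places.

Phase 1 (decelerating): v₀ = 4.00 m/s, a = -1.7 m/s².
v = v₀ + at → t = (3 − 4.00) / -1.7 = 0.588 s
v² = v₀² + 2aΔx → Δx = (3² − 4.00²)/(2·-1.7) = 2.06 m

Phase 2 (constant speed): v₀ = 3.00 m/s, a = 0 m/s².
v = v₀ + at = 3.00 + (0)(19.5) = 3.00 m/s
Δx = v₀t + ½at² = 3.00·19.5 + 0.5·0·19.5² = 58.5 m

Phase 3 (accelerating): v₀ = 3.00 m/s, a = 1.1 m/s².
v² = v₀² + 2aΔx = 3.00² + 2·1.1·61 = 143 → v = 12.0 m/s
t = (v − v₀)/a = (12.0 − 3.00)/1.1 = 8.15 s

Phase 4 (decelerating): v₀ = 12.0 m/s, a = -2.7 m/s².
v = v₀ + at → t = (0 − 12.0) / -2.7 = 4.43 s
v² = v₀² + 2aΔx → Δx = (0² − 12.0²)/(2·-2.7) = 26.5 m
Distance in phase 4 = 26.5 m

26.52 m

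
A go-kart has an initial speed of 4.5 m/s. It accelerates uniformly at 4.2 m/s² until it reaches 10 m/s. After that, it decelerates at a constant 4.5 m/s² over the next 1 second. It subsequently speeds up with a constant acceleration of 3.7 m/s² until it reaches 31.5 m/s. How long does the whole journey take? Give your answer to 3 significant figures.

Phase 1 (accelerating): v₀ = 4.50 m/s, a = 4.2 m/s².
v = v₀ + at → t = (10 − 4.50) / 4.2 = 1.31 s
v² = v₀² + 2aΔx → Δx = (10² − 4.50²)/(2·4.2) = 9.49 m

Phase 2 (decelerating): v₀ = 10.0 m/s, a = -4.5 m/s².
v = v₀ + at = 10.0 + (-4.5)(1) = 5.50 m/s
Δx = v₀t + ½at² = 10.0·1 + 0.5·-4.5·1² = 7.75 m

Phase 3 (accelerating): v₀ = 5.50 m/s, a = 3.7 m/s².
v = v₀ + at → t = (31.5 − 5.50) / 3.7 = 7.03 s
v² = v₀² + 2aΔx → Δx = (31.5² − 5.50²)/(2·3.7) = 130 m
Total time = 1.31 + 1.00 + 7.03 = 9.34 s

9.34 s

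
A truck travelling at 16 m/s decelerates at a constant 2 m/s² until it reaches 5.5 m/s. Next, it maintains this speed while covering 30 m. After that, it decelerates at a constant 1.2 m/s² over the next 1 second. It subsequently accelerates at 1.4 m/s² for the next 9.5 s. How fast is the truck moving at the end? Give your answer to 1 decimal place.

Phase 1 (decelerating): v₀ = 16.0 m/s, a = -2 m/s².
v = v₀ + at → t = (5.5 − 16.0) / -2 = 5.25 s
v² = v₀² + 2aΔx → Δx = (5.5² − 16.0²)/(2·-2) = 56.4 m

Phase 2 (constant speed): v₀ = 5.50 m/s, a = 0 m/s².
Constant speed: t = d/v = 30/5.50 = 5.45 s

Phase 3 (decelerating): v₀ = 5.50 m/s, a = -1.2 m/s².
v = v₀ + at = 5.50 + (-1.2)(1) = 4.30 m/s
Δx = v₀t + ½at² = 5.50·1 + 0.5·-1.2·1² = 4.90 m

Phase 4 (accelerating): v₀ = 4.30 m/s, a = 1.4 m/s².
v = v₀ + at = 4.30 + (1.4)(9.5) = 17.6 m/s
Δx = v₀t + ½at² = 4.30·9.5 + 0.5·1.4·9.5² = 104 m
Final speed = 17.6 m/s

17.6 m/s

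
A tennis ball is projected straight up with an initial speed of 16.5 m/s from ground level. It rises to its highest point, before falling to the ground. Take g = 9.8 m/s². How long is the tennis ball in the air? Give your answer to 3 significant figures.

Phase 1 (rising): v₀ = 16.5 m/s, a = -9.8 m/s².
v = v₀ + at → t = (0 − 16.5) / -9.8 = 1.68 s
v² = v₀² + 2aΔx → Δx = (0² − 16.5²)/(2·-9.8) = 13.9 m

Phase 2 (falling): v₀ = 0 m/s, a = -9.8 m/s².
Falls 13.9 m from rest: t = √(2·13.9/9.8) = 1.68 s; v = g·t = 16.5 m/s.
Total time = 1.68 + 1.68 = 3.37 s

3.37 s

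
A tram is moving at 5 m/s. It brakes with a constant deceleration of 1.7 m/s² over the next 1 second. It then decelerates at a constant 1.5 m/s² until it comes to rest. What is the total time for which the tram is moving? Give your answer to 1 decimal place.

3.2 s

Phase 1 (decelerating): v₀ = 5.00 m/s, a = -1.7 m/s².
v = v₀ + at = 5.00 + (-1.7)(1) = 3.30 m/s
Δx = v₀t + ½at² = 5.00·1 + 0.5·-1.7·1² = 4.15 m

Phase 2 (decelerating): v₀ = 3.30 m/s, a = -1.5 m/s².
v = v₀ + at → t = (0 − 3.30) / -1.5 = 2.20 s
v² = v₀² + 2aΔx → Δx = (0² − 3.30²)/(2·-1.5) = 3.63 m
Total time = 1.00 + 2.20 = 3.20 s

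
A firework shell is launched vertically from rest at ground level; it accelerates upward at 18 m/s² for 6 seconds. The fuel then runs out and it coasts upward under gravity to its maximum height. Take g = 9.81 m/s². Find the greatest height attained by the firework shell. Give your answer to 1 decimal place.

918.5 m

Phase 1 (powered ascent): v₀ = 0 m/s, a = 18 m/s².
v = v₀ + at = 0 + (18)(6) = 108 m/s
Δx = v₀t + ½at² = 0·6 + 0.5·18·6² = 324 m

Phase 2 (coasting upward): v₀ = 108 m/s, a = -9.81 m/s².
v = v₀ + at → t = (0 − 108) / -9.81 = 11.0 s
v² = v₀² + 2aΔx → Δx = (0² − 108²)/(2·-9.81) = 594 m
Maximum height = 324 + 594 = 918 m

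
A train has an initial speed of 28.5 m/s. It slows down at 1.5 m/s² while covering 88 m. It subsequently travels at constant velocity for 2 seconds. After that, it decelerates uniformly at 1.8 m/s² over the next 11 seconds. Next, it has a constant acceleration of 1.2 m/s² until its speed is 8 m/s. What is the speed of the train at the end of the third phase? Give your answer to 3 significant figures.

3.61 m/s

Phase 1 (decelerating): v₀ = 28.5 m/s, a = -1.5 m/s².
v² = v₀² + 2aΔx = 28.5² + 2·-1.5·88 = 548 → v = 23.4 m/s
t = (v − v₀)/a = (23.4 − 28.5)/-1.5 = 3.39 s

Phase 2 (constant speed): v₀ = 23.4 m/s, a = 0 m/s².
v = v₀ + at = 23.4 + (0)(2) = 23.4 m/s
Δx = v₀t + ½at² = 23.4·2 + 0.5·0·2² = 46.8 m

Phase 3 (decelerating): v₀ = 23.4 m/s, a = -1.8 m/s².
v = v₀ + at = 23.4 + (-1.8)(11) = 3.61 m/s
Δx = v₀t + ½at² = 23.4·11 + 0.5·-1.8·11² = 149 m
Speed at end of phase 3 = 3.61 m/s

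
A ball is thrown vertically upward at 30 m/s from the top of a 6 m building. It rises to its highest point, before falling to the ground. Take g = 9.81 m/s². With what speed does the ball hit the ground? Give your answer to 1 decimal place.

Phase 1 (rising): v₀ = 30.0 m/s, a = -9.81 m/s².
v = v₀ + at → t = (0 − 30.0) / -9.81 = 3.06 s
v² = v₀² + 2aΔx → Δx = (0² − 30.0²)/(2·-9.81) = 45.9 m

Phase 2 (falling): v₀ = 0 m/s, a = -9.81 m/s².
Falls 51.9 m from rest: t = √(2·51.9/9.81) = 3.25 s; v = g·t = 31.9 m/s.
Final speed = 31.9 m/s

31.9 m/s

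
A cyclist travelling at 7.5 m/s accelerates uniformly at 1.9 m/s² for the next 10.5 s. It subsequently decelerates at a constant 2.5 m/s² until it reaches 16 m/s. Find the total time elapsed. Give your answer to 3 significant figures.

15.1 s

Phase 1 (accelerating): v₀ = 7.50 m/s, a = 1.9 m/s².
v = v₀ + at = 7.50 + (1.9)(10.5) = 27.4 m/s
Δx = v₀t + ½at² = 7.50·10.5 + 0.5·1.9·10.5² = 183 m

Phase 2 (decelerating): v₀ = 27.4 m/s, a = -2.5 m/s².
v = v₀ + at → t = (16 − 27.4) / -2.5 = 4.58 s
v² = v₀² + 2aΔx → Δx = (16² − 27.4²)/(2·-2.5) = 99.5 m
Total time = 10.5 + 4.58 = 15.1 s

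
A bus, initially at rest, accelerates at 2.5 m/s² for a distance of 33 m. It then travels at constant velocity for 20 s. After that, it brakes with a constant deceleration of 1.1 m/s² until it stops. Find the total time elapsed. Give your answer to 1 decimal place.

Phase 1 (accelerating): v₀ = 0 m/s, a = 2.5 m/s².
v² = v₀² + 2aΔx = 0² + 2·2.5·33 = 165 → v = 12.8 m/s
t = (v − v₀)/a = (12.8 − 0)/2.5 = 5.14 s

Phase 2 (constant speed): v₀ = 12.8 m/s, a = 0 m/s².
v = v₀ + at = 12.8 + (0)(20) = 12.8 m/s
Δx = v₀t + ½at² = 12.8·20 + 0.5·0·20² = 257 m

Phase 3 (decelerating): v₀ = 12.8 m/s, a = -1.1 m/s².
v = v₀ + at → t = (0 − 12.8) / -1.1 = 11.7 s
v² = v₀² + 2aΔx → Δx = (0² − 12.8²)/(2·-1.1) = 75.0 m
Total time = 5.14 + 20.0 + 11.7 = 36.8 s

36.8 s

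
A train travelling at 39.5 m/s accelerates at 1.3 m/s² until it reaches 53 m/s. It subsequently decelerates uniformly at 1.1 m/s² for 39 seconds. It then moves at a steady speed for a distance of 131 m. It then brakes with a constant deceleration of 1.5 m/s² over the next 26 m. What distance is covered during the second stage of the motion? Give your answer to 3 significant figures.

Phase 1 (accelerating): v₀ = 39.5 m/s, a = 1.3 m/s².
v = v₀ + at → t = (53 − 39.5) / 1.3 = 10.4 s
v² = v₀² + 2aΔx → Δx = (53² − 39.5²)/(2·1.3) = 480 m

Phase 2 (decelerating): v₀ = 53.0 m/s, a = -1.1 m/s².
v = v₀ + at = 53.0 + (-1.1)(39) = 10.1 m/s
Δx = v₀t + ½at² = 53.0·39 + 0.5·-1.1·39² = 1230 m
Distance in phase 2 = 1230 m

1230 m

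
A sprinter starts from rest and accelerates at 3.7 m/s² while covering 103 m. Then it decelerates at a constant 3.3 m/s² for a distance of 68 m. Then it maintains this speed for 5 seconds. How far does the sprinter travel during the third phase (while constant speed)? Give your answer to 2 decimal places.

Phase 1 (accelerating): v₀ = 0 m/s, a = 3.7 m/s².
v² = v₀² + 2aΔx = 0² + 2·3.7·103 = 762 → v = 27.6 m/s
t = (v − v₀)/a = (27.6 − 0)/3.7 = 7.46 s

Phase 2 (decelerating): v₀ = 27.6 m/s, a = -3.3 m/s².
v² = v₀² + 2aΔx = 27.6² + 2·-3.3·68 = 313 → v = 17.7 m/s
t = (v − v₀)/a = (17.7 − 27.6)/-3.3 = 3.00 s

Phase 3 (constant speed): v₀ = 17.7 m/s, a = 0 m/s².
v = v₀ + at = 17.7 + (0)(5) = 17.7 m/s
Δx = v₀t + ½at² = 17.7·5 + 0.5·0·5² = 88.5 m
Distance in phase 3 = 88.5 m

88.52 m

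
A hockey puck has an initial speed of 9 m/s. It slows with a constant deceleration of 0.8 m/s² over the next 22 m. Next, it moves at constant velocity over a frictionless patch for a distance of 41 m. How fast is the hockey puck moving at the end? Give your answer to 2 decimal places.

6.77 m/s

Phase 1 (decelerating): v₀ = 9.00 m/s, a = -0.8 m/s².
v² = v₀² + 2aΔx = 9.00² + 2·-0.8·22 = 45.8 → v = 6.77 m/s
t = (v − v₀)/a = (6.77 − 9.00)/-0.8 = 2.79 s

Phase 2 (constant speed): v₀ = 6.77 m/s, a = 0 m/s².
Constant speed: t = d/v = 41/6.77 = 6.06 s
Final speed = 6.77 m/s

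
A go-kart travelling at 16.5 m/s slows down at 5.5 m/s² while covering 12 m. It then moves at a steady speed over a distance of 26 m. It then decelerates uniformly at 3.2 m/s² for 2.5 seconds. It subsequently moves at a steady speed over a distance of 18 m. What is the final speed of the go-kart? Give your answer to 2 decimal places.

Phase 1 (decelerating): v₀ = 16.5 m/s, a = -5.5 m/s².
v² = v₀² + 2aΔx = 16.5² + 2·-5.5·12 = 140 → v = 11.8 m/s
t = (v − v₀)/a = (11.8 − 16.5)/-5.5 = 0.847 s

Phase 2 (constant speed): v₀ = 11.8 m/s, a = 0 m/s².
Constant speed: t = d/v = 26/11.8 = 2.20 s

Phase 3 (decelerating): v₀ = 11.8 m/s, a = -3.2 m/s².
v = v₀ + at = 11.8 + (-3.2)(2.5) = 3.84 m/s
Δx = v₀t + ½at² = 11.8·2.5 + 0.5·-3.2·2.5² = 19.6 m

Phase 4 (constant speed): v₀ = 3.84 m/s, a = 0 m/s².
Constant speed: t = d/v = 18/3.84 = 4.68 s
Final speed = 3.84 m/s

3.84 m/s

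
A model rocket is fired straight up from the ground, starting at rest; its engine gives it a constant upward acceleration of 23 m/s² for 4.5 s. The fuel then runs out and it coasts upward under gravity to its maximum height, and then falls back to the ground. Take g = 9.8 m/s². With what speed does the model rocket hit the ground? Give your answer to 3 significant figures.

124 m/s

Phase 1 (powered ascent): v₀ = 0 m/s, a = 23 m/s².
v = v₀ + at = 0 + (23)(4.5) = 104 m/s
Δx = v₀t + ½at² = 0·4.5 + 0.5·23·4.5² = 233 m

Phase 2 (coasting upward): v₀ = 104 m/s, a = -9.8 m/s².
v = v₀ + at → t = (0 − 104) / -9.8 = 10.6 s
v² = v₀² + 2aΔx → Δx = (0² − 104²)/(2·-9.8) = 547 m

Phase 3 (free fall): v₀ = 0 m/s, a = -9.8 m/s².
Falls 779 m from rest: t = √(2·779/9.8) = 12.6 s; v = g·t = 124 m/s.
Impact speed = 124 m/s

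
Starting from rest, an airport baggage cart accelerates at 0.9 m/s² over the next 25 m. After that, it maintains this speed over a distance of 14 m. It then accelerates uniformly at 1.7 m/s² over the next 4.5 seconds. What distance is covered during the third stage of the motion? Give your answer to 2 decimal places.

Phase 1 (accelerating): v₀ = 0 m/s, a = 0.9 m/s².
v² = v₀² + 2aΔx = 0² + 2·0.9·25 = 45.0 → v = 6.71 m/s
t = (v − v₀)/a = (6.71 − 0)/0.9 = 7.45 s

Phase 2 (constant speed): v₀ = 6.71 m/s, a = 0 m/s².
Constant speed: t = d/v = 14/6.71 = 2.09 s

Phase 3 (accelerating): v₀ = 6.71 m/s, a = 1.7 m/s².
v = v₀ + at = 6.71 + (1.7)(4.5) = 14.4 m/s
Δx = v₀t + ½at² = 6.71·4.5 + 0.5·1.7·4.5² = 47.4 m
Distance in phase 3 = 47.4 m

47.40 m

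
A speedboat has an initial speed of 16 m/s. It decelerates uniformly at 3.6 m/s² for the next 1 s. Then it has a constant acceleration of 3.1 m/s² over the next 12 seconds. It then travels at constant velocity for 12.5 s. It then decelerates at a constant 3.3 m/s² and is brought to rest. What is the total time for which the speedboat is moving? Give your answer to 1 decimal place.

40.5 s

Phase 1 (decelerating): v₀ = 16.0 m/s, a = -3.6 m/s².
v = v₀ + at = 16.0 + (-3.6)(1) = 12.4 m/s
Δx = v₀t + ½at² = 16.0·1 + 0.5·-3.6·1² = 14.2 m

Phase 2 (accelerating): v₀ = 12.4 m/s, a = 3.1 m/s².
v = v₀ + at = 12.4 + (3.1)(12) = 49.6 m/s
Δx = v₀t + ½at² = 12.4·12 + 0.5·3.1·12² = 372 m

Phase 3 (constant speed): v₀ = 49.6 m/s, a = 0 m/s².
v = v₀ + at = 49.6 + (0)(12.5) = 49.6 m/s
Δx = v₀t + ½at² = 49.6·12.5 + 0.5·0·12.5² = 620 m

Phase 4 (decelerating): v₀ = 49.6 m/s, a = -3.3 m/s².
v = v₀ + at → t = (0 − 49.6) / -3.3 = 15.0 s
v² = v₀² + 2aΔx → Δx = (0² − 49.6²)/(2·-3.3) = 373 m
Total time = 1.00 + 12.0 + 12.5 + 15.0 = 40.5 s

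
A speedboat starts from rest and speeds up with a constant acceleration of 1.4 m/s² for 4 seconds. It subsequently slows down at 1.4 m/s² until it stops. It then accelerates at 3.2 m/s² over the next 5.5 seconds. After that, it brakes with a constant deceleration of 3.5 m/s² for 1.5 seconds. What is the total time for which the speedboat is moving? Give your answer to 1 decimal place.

Phase 1 (accelerating): v₀ = 0 m/s, a = 1.4 m/s².
v = v₀ + at = 0 + (1.4)(4) = 5.60 m/s
Δx = v₀t + ½at² = 0·4 + 0.5·1.4·4² = 11.2 m

Phase 2 (decelerating): v₀ = 5.60 m/s, a = -1.4 m/s².
v = v₀ + at → t = (0 − 5.60) / -1.4 = 4.00 s
v² = v₀² + 2aΔx → Δx = (0² − 5.60²)/(2·-1.4) = 11.2 m

Phase 3 (accelerating): v₀ = 0 m/s, a = 3.2 m/s².
v = v₀ + at = 0 + (3.2)(5.5) = 17.6 m/s
Δx = v₀t + ½at² = 0·5.5 + 0.5·3.2·5.5² = 48.4 m

Phase 4 (decelerating): v₀ = 17.6 m/s, a = -3.5 m/s².
v = v₀ + at = 17.6 + (-3.5)(1.5) = 12.4 m/s
Δx = v₀t + ½at² = 17.6·1.5 + 0.5·-3.5·1.5² = 22.5 m
Total time = 4.00 + 4.00 + 5.50 + 1.50 = 15.0 s

15.0 s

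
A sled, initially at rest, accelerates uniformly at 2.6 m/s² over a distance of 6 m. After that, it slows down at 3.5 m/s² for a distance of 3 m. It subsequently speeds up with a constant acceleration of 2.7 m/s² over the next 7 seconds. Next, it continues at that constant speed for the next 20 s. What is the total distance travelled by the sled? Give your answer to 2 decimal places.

539.38 m

Phase 1 (accelerating): v₀ = 0 m/s, a = 2.6 m/s².
v² = v₀² + 2aΔx = 0² + 2·2.6·6 = 31.2 → v = 5.59 m/s
t = (v − v₀)/a = (5.59 − 0)/2.6 = 2.15 s

Phase 2 (decelerating): v₀ = 5.59 m/s, a = -3.5 m/s².
v² = v₀² + 2aΔx = 5.59² + 2·-3.5·3 = 10.2 → v = 3.19 m/s
t = (v − v₀)/a = (3.19 − 5.59)/-3.5 = 0.683 s

Phase 3 (accelerating): v₀ = 3.19 m/s, a = 2.7 m/s².
v = v₀ + at = 3.19 + (2.7)(7) = 22.1 m/s
Δx = v₀t + ½at² = 3.19·7 + 0.5·2.7·7² = 88.5 m

Phase 4 (constant speed): v₀ = 22.1 m/s, a = 0 m/s².
v = v₀ + at = 22.1 + (0)(20) = 22.1 m/s
Δx = v₀t + ½at² = 22.1·20 + 0.5·0·20² = 442 m
Total distance = 6.00 + 3.00 + 88.5 + 442 = 539 m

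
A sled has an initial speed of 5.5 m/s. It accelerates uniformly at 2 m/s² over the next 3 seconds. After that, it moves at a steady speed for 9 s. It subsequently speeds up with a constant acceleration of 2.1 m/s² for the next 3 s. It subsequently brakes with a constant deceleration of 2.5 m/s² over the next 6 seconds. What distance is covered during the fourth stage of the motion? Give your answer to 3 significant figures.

61.8 m

Phase 1 (accelerating): v₀ = 5.50 m/s, a = 2 m/s².
v = v₀ + at = 5.50 + (2)(3) = 11.5 m/s
Δx = v₀t + ½at² = 5.50·3 + 0.5·2·3² = 25.5 m

Phase 2 (constant speed): v₀ = 11.5 m/s, a = 0 m/s².
v = v₀ + at = 11.5 + (0)(9) = 11.5 m/s
Δx = v₀t + ½at² = 11.5·9 + 0.5·0·9² = 104 m

Phase 3 (accelerating): v₀ = 11.5 m/s, a = 2.1 m/s².
v = v₀ + at = 11.5 + (2.1)(3) = 17.8 m/s
Δx = v₀t + ½at² = 11.5·3 + 0.5·2.1·3² = 44.0 m

Phase 4 (decelerating): v₀ = 17.8 m/s, a = -2.5 m/s².
v = v₀ + at = 17.8 + (-2.5)(6) = 2.80 m/s
Δx = v₀t + ½at² = 17.8·6 + 0.5·-2.5·6² = 61.8 m
Distance in phase 4 = 61.8 m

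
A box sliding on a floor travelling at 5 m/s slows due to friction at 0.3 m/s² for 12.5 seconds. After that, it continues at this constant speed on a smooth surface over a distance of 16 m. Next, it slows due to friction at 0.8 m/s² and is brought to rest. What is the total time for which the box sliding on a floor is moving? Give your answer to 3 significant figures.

26.9 s

Phase 1 (decelerating): v₀ = 5.00 m/s, a = -0.3 m/s².
v = v₀ + at = 5.00 + (-0.3)(12.5) = 1.25 m/s
Δx = v₀t + ½at² = 5.00·12.5 + 0.5·-0.3·12.5² = 39.1 m

Phase 2 (constant speed): v₀ = 1.25 m/s, a = 0 m/s².
Constant speed: t = d/v = 16/1.25 = 12.8 s

Phase 3 (decelerating): v₀ = 1.25 m/s, a = -0.8 m/s².
v = v₀ + at → t = (0 − 1.25) / -0.8 = 1.56 s
v² = v₀² + 2aΔx → Δx = (0² − 1.25²)/(2·-0.8) = 0.977 m
Total time = 12.5 + 12.8 + 1.56 = 26.9 s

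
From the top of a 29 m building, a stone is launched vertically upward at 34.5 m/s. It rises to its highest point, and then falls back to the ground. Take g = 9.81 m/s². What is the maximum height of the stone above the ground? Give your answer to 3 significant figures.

89.7 m

Phase 1 (rising): v₀ = 34.5 m/s, a = -9.81 m/s².
v = v₀ + at → t = (0 − 34.5) / -9.81 = 3.52 s
v² = v₀² + 2aΔx → Δx = (0² − 34.5²)/(2·-9.81) = 60.7 m
Maximum height = 29 + 60.7 = 89.7 m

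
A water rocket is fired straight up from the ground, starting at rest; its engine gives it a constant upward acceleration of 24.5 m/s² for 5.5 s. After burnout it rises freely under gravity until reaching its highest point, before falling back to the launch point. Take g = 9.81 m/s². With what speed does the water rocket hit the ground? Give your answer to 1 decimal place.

Phase 1 (powered ascent): v₀ = 0 m/s, a = 24.5 m/s².
v = v₀ + at = 0 + (24.5)(5.5) = 135 m/s
Δx = v₀t + ½at² = 0·5.5 + 0.5·24.5·5.5² = 371 m

Phase 2 (coasting upward): v₀ = 135 m/s, a = -9.81 m/s².
v = v₀ + at → t = (0 − 135) / -9.81 = 13.7 s
v² = v₀² + 2aΔx → Δx = (0² − 135²)/(2·-9.81) = 925 m

Phase 3 (free fall): v₀ = 0 m/s, a = -9.81 m/s².
Falls 1300 m from rest: t = √(2·1300/9.81) = 16.3 s; v = g·t = 159 m/s.
Impact speed = 159 m/s

159.5 m/s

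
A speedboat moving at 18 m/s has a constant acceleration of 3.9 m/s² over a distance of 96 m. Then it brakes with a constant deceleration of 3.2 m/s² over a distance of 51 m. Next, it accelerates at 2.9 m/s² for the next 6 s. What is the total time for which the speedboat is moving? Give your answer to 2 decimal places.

Phase 1 (accelerating): v₀ = 18.0 m/s, a = 3.9 m/s².
v² = v₀² + 2aΔx = 18.0² + 2·3.9·96 = 1070 → v = 32.8 m/s
t = (v − v₀)/a = (32.8 − 18.0)/3.9 = 3.78 s

Phase 2 (decelerating): v₀ = 32.8 m/s, a = -3.2 m/s².
v² = v₀² + 2aΔx = 32.8² + 2·-3.2·51 = 746 → v = 27.3 m/s
t = (v − v₀)/a = (27.3 − 32.8)/-3.2 = 1.70 s

Phase 3 (accelerating): v₀ = 27.3 m/s, a = 2.9 m/s².
v = v₀ + at = 27.3 + (2.9)(6) = 44.7 m/s
Δx = v₀t + ½at² = 27.3·6 + 0.5·2.9·6² = 216 m
Total time = 3.78 + 1.70 + 6.00 = 11.5 s

11.48 s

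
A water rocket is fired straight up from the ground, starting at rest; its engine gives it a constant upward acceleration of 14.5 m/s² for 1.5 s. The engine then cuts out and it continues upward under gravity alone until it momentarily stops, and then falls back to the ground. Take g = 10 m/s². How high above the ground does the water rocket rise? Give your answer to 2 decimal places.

Phase 1 (powered ascent): v₀ = 0 m/s, a = 14.5 m/s².
v = v₀ + at = 0 + (14.5)(1.5) = 21.8 m/s
Δx = v₀t + ½at² = 0·1.5 + 0.5·14.5·1.5² = 16.3 m

Phase 2 (coasting upward): v₀ = 21.8 m/s, a = -10 m/s².
v = v₀ + at → t = (0 − 21.8) / -10 = 2.17 s
v² = v₀² + 2aΔx → Δx = (0² − 21.8²)/(2·-10) = 23.7 m
Maximum height = 16.3 + 23.7 = 40.0 m

39.97 m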